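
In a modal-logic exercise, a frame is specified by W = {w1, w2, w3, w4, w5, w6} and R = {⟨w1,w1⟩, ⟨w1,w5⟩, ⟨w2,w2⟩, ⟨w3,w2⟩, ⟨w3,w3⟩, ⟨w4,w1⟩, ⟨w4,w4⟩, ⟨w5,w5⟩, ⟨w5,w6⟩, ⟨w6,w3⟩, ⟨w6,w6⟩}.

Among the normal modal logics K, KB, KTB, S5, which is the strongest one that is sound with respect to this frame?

Symmetric (axiom B): no — w1 R w5 but not w5 R w1.
Reflexive (axiom T): yes — every world is R-related to itself.
Euclidean (axiom 5): no — w1 R w5 and w1 R w1, but not w5 R w1.
So F validates K; KB would additionally require R to be symmetric. The strongest is K.

K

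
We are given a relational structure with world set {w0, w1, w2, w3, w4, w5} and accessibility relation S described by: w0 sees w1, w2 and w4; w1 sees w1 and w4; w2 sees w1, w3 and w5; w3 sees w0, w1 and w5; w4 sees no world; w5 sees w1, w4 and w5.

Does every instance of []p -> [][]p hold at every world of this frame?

No

The schema 4 characterises exactly the transitive frames.
Transitive: no — w0 S w2 and w2 S w3, but not w0 S w3.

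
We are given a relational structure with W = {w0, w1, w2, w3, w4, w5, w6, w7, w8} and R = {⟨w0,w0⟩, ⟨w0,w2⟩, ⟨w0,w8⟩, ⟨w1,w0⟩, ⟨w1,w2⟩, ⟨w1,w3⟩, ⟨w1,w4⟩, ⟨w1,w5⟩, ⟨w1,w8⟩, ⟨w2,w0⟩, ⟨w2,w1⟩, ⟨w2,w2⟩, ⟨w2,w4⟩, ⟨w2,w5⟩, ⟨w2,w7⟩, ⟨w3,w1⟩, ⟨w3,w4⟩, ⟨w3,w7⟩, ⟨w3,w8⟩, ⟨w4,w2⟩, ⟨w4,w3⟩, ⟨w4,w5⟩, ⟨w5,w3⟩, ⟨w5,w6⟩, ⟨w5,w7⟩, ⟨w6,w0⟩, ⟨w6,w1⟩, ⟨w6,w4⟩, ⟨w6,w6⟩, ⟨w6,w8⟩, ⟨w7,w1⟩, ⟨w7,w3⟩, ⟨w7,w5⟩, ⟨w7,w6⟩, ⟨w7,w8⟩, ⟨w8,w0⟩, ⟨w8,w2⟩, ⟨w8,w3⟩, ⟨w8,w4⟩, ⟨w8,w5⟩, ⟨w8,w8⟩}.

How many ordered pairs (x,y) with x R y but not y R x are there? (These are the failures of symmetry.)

19

Enumerating: (w1,w0), (w1,w4), (w1,w5), (w1,w8), (w2,w5), (w2,w7), (w4,w5), (w5,w3), (w5,w6), (w6,w0), (w6,w1), (w6,w4), … and 7 more.
Total: 19.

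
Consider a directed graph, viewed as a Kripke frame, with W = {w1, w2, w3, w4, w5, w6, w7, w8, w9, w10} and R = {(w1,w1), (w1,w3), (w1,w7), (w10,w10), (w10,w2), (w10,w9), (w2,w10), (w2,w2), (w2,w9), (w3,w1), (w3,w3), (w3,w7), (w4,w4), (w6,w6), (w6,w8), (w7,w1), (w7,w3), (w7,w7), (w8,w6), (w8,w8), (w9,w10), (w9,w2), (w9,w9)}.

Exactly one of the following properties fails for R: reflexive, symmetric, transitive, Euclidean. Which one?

Reflexive: no — w5 is not related to itself.
Symmetric: yes — every pair in R has its reverse in R.
Transitive: yes — every two-step R-path is closed by a direct edge.
Euclidean: yes — any two successors of a common world are R-related.
Only reflexive fails.

reflexive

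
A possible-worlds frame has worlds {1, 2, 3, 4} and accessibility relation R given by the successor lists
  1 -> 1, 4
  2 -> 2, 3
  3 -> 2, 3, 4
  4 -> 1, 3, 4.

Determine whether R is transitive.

Transitive: no — 1 R 4 and 4 R 3, but not 1 R 3.

No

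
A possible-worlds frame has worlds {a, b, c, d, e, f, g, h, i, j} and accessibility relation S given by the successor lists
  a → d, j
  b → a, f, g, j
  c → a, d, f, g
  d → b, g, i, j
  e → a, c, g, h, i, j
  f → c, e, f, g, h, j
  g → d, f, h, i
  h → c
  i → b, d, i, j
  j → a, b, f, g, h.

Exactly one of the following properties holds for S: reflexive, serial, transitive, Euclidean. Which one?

Reflexive: no — a is not related to itself.
Serial: yes — every world has a successor (e.g. a S d).
Transitive: no — a S d and d S b, but not a S b.
Euclidean: no — a S j and a S d, but not j S d.
Only serial holds.

serial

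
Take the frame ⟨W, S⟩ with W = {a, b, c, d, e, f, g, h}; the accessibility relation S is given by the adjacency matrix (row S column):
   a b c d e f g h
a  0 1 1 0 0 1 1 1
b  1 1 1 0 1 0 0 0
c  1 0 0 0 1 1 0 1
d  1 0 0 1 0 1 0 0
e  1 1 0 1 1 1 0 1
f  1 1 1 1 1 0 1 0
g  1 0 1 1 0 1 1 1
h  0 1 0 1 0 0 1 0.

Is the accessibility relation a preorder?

Reflexive: no — a is not related to itself.
Transitive: no — a S b and b S e, but not a S e.
So S is not a preorder.

No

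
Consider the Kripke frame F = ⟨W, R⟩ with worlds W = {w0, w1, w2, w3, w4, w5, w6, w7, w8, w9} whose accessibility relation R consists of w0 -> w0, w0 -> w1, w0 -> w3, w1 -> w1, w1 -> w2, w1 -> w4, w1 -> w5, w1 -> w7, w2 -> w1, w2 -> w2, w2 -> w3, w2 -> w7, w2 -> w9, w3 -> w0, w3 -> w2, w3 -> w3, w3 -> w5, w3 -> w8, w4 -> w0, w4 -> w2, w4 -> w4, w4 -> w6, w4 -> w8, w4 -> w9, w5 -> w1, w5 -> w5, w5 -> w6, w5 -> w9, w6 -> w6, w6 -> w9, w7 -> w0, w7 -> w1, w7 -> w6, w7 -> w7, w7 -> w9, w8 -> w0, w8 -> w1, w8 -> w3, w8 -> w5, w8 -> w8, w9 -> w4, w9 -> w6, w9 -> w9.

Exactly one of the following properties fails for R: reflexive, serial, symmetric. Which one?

Reflexive: yes — every world is R-related to itself.
Serial: yes — every world has a successor (e.g. w0 R w0).
Symmetric: no — w0 R w1 but not w1 R w0.
Only symmetric fails.

symmetric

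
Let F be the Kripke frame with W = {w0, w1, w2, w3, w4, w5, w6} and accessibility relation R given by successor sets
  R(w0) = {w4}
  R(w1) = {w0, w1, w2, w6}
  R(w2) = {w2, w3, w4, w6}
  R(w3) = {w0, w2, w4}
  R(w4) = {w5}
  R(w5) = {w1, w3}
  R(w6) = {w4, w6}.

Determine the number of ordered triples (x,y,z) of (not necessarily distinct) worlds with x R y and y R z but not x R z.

Enumerating: (w0,w4,w5), (w1,w0,w4), (w1,w2,w3), (w1,w2,w4), (w1,w6,w4), (w2,w3,w0), (w2,w4,w5), (w3,w2,w3), (w3,w2,w6), (w3,w4,w5), (w4,w5,w1), (w4,w5,w3), … and 7 more.
Total: 19.

19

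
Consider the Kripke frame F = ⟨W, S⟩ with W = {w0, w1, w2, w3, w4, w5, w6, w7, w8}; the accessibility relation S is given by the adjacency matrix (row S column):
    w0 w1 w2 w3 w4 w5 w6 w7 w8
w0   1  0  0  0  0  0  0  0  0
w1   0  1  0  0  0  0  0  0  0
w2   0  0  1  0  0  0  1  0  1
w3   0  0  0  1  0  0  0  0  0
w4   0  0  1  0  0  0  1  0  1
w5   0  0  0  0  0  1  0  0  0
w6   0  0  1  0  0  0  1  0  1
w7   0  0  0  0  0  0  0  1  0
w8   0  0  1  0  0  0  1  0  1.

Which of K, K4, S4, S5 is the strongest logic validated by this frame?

K4

Transitive (axiom 4): yes — every two-step S-path is closed by a direct edge.
Reflexive (axiom T): no — w4 is not related to itself.
Euclidean (axiom 5): yes — any two successors of a common world are S-related.
So F validates K, K4; S4 would additionally require S to be reflexive. The strongest is K4.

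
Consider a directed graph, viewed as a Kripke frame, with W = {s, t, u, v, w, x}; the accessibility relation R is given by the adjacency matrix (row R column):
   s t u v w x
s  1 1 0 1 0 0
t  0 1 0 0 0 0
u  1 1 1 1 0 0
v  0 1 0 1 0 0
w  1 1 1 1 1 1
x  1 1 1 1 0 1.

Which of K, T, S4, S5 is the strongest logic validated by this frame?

Reflexive (axiom T): yes — every world is R-related to itself.
Transitive (axiom 4): yes — every two-step R-path is closed by a direct edge.
Euclidean (axiom 5): no — s R t and s R v, but not t R v.
So F validates K, T, S4; S5 would additionally require R to be Euclidean. The strongest is S4.

S4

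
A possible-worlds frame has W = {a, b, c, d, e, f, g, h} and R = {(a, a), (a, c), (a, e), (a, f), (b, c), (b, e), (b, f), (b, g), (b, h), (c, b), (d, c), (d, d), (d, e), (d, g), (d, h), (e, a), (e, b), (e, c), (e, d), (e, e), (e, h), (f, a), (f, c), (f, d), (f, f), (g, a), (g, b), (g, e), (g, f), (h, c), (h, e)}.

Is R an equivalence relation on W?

Reflexive: no — b is not related to itself.
Symmetric: no — a R c but not c R a.
Transitive: no — a R c and c R b, but not a R b.
So R is not an equivalence relation.

No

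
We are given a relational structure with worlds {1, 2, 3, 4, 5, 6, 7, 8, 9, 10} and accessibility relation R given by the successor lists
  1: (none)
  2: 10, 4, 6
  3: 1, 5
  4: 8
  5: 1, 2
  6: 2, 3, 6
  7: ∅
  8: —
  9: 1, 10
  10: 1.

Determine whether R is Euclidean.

Euclidean: no — 2 R 10 and 2 R 4, but not 10 R 4.

No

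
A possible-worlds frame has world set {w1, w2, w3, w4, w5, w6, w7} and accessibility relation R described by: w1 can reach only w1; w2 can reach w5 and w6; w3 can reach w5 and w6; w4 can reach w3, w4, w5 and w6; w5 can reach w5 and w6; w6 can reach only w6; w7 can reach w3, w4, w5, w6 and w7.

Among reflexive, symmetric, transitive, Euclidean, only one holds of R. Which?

transitive

Reflexive: no — w2 is not related to itself.
Symmetric: no — w2 R w5 but not w5 R w2.
Transitive: yes — every two-step R-path is closed by a direct edge.
Euclidean: no — w2 R w6 and w2 R w5, but not w6 R w5.
Only transitive holds.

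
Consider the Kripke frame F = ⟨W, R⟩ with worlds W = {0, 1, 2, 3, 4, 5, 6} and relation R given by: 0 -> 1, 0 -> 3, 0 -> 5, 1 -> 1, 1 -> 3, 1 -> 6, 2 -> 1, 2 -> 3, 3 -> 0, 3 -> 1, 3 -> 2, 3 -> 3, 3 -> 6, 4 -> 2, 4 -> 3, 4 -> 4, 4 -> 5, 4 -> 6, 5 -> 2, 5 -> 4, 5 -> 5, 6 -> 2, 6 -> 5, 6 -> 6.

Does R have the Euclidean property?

No

Euclidean: no — 0 R 1 and 0 R 5, but not 1 R 5.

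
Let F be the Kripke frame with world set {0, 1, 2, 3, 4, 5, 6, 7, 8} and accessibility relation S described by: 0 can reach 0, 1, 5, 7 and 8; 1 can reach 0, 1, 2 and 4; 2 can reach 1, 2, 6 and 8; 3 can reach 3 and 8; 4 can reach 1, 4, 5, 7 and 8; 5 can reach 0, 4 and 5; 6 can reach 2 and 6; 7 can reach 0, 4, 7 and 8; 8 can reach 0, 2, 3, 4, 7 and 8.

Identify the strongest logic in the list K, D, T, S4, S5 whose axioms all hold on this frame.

T

Serial (axiom D): yes — every world has a successor (e.g. 0 S 0).
Reflexive (axiom T): yes — every world is S-related to itself.
Transitive (axiom 4): no — 0 S 1 and 1 S 2, but not 0 S 2.
Euclidean (axiom 5): no — 0 S 1 and 0 S 5, but not 1 S 5.
So F validates K, D, T; S4 would additionally require S to be transitive. The strongest is T.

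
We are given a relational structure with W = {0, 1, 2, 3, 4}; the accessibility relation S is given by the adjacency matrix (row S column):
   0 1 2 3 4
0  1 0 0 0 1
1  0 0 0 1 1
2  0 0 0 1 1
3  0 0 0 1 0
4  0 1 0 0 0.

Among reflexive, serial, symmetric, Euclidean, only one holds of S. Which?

serial

Reflexive: no — 1 is not related to itself.
Serial: yes — every world has a successor (e.g. 0 S 0).
Symmetric: no — 0 S 4 but not 4 S 0.
Euclidean: no — 1 S 3 and 1 S 4, but not 3 S 4.
Only serial holds.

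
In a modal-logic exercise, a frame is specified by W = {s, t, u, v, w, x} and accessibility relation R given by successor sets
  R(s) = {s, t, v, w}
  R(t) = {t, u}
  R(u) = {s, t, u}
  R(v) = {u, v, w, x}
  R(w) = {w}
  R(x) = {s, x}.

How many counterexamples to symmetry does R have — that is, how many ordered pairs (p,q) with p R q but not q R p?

8

Enumerating: (s,t), (s,v), (s,w), (u,s), (v,u), (v,w), (v,x), (x,s).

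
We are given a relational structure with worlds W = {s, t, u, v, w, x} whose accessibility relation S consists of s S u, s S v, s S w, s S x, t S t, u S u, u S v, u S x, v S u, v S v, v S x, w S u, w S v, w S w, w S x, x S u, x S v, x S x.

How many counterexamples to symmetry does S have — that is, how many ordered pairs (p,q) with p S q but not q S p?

7

Enumerating: (s,u), (s,v), (s,w), (s,x), (w,u), (w,v), (w,x).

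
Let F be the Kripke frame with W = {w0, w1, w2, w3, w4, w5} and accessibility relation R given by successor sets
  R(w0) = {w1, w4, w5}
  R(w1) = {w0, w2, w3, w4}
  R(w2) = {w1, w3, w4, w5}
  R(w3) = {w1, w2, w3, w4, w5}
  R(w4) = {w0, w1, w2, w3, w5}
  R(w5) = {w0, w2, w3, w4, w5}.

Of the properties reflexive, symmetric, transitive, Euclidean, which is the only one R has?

symmetric

Reflexive: no — w0 is not related to itself.
Symmetric: yes — every pair in R has its reverse in R.
Transitive: no — w0 R w1 and w1 R w2, but not w0 R w2.
Euclidean: no — w0 R w1 and w0 R w5, but not w1 R w5.
Only symmetric holds.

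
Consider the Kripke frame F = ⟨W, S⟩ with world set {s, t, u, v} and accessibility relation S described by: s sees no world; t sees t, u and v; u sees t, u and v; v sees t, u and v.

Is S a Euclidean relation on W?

Yes

Euclidean: yes — any two successors of a common world are S-related.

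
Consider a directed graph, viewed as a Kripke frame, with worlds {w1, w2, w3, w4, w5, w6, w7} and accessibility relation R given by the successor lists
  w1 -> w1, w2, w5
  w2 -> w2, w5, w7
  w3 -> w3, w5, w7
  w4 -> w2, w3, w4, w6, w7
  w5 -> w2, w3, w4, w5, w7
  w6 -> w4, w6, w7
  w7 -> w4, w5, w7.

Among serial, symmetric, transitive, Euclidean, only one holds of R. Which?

Serial: yes — every world has a successor (e.g. w1 R w1).
Symmetric: no — w1 R w2 but not w2 R w1.
Transitive: no — w1 R w2 and w2 R w7, but not w1 R w7.
Euclidean: no — w4 R w2 and w4 R w3, but not w2 R w3.
Only serial holds.

serial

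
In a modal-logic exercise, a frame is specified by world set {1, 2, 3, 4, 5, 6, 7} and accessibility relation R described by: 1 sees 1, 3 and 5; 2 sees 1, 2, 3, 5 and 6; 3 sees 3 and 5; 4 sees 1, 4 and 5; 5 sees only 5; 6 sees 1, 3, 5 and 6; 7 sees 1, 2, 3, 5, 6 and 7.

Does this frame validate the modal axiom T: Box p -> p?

Yes

By correspondence theory, T is valid on a frame iff R is reflexive.
Reflexive: yes — every world is R-related to itself.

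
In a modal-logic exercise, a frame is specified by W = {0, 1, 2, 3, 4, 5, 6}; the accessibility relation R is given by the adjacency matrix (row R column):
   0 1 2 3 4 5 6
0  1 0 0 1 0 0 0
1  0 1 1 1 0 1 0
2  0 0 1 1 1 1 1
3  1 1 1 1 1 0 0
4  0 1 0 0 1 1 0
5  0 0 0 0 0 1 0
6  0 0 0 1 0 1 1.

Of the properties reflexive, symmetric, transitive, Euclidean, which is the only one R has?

Reflexive: yes — every world is R-related to itself.
Symmetric: no — 1 R 2 but not 2 R 1.
Transitive: no — 0 R 3 and 3 R 1, but not 0 R 1.
Euclidean: no — 1 R 3 and 1 R 5, but not 3 R 5.
Only reflexive holds.

reflexive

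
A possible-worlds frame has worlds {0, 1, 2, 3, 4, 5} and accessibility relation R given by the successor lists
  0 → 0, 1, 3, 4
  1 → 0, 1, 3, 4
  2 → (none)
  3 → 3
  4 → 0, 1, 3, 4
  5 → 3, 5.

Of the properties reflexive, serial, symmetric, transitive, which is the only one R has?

Reflexive: no — 2 is not related to itself.
Serial: no — 2 has no R-successor.
Symmetric: no — 0 R 3 but not 3 R 0.
Transitive: yes — every two-step R-path is closed by a direct edge.
Only transitive holds.

transitive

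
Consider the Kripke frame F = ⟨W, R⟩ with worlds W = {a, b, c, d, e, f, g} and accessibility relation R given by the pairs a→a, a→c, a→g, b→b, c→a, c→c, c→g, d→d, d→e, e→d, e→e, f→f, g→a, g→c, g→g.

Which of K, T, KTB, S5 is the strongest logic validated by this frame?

Reflexive (axiom T): yes — every world is R-related to itself.
Symmetric (axiom B): yes — every pair in R has its reverse in R.
Euclidean (axiom 5): yes — any two successors of a common world are R-related.
So F validates K, T, KTB, S5. The strongest is S5.

S5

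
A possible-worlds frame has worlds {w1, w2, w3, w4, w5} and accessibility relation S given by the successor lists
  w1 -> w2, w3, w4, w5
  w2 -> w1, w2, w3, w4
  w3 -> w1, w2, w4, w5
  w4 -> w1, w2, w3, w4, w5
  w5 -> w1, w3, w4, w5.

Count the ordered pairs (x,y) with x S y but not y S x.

0

S is symmetric; there are no such tuples.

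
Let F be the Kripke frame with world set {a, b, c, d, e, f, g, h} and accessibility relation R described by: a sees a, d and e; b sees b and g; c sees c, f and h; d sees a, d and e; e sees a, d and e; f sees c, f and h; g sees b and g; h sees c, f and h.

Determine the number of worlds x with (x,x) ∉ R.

R is reflexive; there are no such worlds.

0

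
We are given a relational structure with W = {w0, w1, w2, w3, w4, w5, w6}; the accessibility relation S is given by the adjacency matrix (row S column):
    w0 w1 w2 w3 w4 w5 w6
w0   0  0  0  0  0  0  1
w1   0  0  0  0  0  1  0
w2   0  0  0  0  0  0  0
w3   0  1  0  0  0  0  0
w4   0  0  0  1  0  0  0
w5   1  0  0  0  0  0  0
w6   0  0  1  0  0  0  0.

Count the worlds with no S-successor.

Enumerating: w2.

1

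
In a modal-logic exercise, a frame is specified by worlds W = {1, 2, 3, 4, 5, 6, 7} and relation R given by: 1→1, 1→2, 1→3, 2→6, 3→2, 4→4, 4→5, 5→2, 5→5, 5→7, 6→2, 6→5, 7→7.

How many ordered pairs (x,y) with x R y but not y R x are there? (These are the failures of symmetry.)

Enumerating: (1,2), (1,3), (3,2), (4,5), (5,2), (5,7), (6,5).

7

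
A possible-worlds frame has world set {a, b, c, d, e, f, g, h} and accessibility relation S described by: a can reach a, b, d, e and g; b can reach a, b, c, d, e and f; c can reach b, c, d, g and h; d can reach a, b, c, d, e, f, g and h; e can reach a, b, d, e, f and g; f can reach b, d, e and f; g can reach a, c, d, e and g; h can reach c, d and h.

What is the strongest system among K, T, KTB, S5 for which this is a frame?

Reflexive (axiom T): yes — every world is S-related to itself.
Symmetric (axiom B): yes — every pair in S has its reverse in S.
Euclidean (axiom 5): no — a S b and a S g, but not b S g.
So F validates K, T, KTB; S5 would additionally require S to be Euclidean. The strongest is KTB.

KTB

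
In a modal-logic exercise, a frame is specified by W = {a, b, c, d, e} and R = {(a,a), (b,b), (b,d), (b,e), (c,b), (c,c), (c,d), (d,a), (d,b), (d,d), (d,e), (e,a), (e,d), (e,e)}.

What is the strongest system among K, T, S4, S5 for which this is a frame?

Reflexive (axiom T): yes — every world is R-related to itself.
Transitive (axiom 4): no — b R d and d R a, but not b R a.
Euclidean (axiom 5): no — d R a and d R b, but not a R b.
So F validates K, T; S4 would additionally require R to be transitive. The strongest is T.

T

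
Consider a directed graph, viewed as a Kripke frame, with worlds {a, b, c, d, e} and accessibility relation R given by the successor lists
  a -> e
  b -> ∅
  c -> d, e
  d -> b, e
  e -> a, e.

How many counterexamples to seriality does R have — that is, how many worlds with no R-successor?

Enumerating: b.

1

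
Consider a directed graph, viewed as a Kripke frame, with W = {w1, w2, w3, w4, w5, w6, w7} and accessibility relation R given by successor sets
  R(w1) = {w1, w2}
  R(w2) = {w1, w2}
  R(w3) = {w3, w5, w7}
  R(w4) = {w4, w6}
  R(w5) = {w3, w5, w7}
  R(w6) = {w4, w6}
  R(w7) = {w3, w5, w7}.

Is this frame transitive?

Yes

Transitive: yes — every two-step R-path is closed by a direct edge.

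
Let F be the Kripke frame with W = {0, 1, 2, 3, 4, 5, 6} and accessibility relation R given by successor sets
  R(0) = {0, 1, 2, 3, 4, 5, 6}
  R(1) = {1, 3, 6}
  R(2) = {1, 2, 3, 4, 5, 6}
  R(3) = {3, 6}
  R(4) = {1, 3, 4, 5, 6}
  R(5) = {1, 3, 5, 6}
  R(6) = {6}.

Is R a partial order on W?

Yes

Reflexive: yes — every world is R-related to itself.
Transitive: yes — every two-step R-path is closed by a direct edge.
Antisymmetric: yes — no distinct pair is related both ways.
So R is a partial order.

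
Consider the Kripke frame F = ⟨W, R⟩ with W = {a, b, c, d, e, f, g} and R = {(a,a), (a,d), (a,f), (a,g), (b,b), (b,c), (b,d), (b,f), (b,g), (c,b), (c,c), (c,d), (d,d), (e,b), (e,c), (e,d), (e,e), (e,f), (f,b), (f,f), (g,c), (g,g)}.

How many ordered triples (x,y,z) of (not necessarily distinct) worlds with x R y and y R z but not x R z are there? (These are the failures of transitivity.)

10

Enumerating: (a,f,b), (a,g,c), (c,b,f), (c,b,g), (e,b,g), (f,b,c), (f,b,d), (f,b,g), (g,c,b), (g,c,d).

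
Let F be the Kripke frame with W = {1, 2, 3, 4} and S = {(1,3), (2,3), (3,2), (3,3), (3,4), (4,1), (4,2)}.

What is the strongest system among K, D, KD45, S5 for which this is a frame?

Serial (axiom D): yes — every world has a successor (e.g. 1 S 3).
Euclidean (axiom 5): no — 3 S 2 and 3 S 4, but not 2 S 4.
Transitive (axiom 4): no — 1 S 3 and 3 S 2, but not 1 S 2.
Reflexive (axiom T): no — 1 is not related to itself.
So F validates K, D; KD45 would additionally require S to be Euclidean and transitive. The strongest is D.

D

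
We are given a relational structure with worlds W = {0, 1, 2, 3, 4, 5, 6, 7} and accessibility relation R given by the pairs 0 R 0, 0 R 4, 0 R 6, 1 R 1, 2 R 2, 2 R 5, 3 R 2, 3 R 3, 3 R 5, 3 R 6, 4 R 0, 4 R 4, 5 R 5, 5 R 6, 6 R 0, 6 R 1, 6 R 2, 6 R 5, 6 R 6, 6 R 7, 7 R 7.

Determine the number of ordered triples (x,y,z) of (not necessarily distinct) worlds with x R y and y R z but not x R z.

14

Enumerating: (0,6,1), (0,6,2), (0,6,5), (0,6,7), (2,5,6), (3,6,0), (3,6,1), (3,6,7), (4,0,6), (5,6,0), (5,6,1), (5,6,2), (5,6,7), (6,0,4).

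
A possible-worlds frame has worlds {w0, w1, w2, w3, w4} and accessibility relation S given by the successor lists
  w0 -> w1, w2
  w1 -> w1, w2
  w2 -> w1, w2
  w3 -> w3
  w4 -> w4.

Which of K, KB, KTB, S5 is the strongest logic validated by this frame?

K

Symmetric (axiom B): no — w0 S w1 but not w1 S w0.
Reflexive (axiom T): no — w0 is not related to itself.
Euclidean (axiom 5): yes — any two successors of a common world are S-related.
So F validates K; KB would additionally require S to be symmetric. The strongest is K.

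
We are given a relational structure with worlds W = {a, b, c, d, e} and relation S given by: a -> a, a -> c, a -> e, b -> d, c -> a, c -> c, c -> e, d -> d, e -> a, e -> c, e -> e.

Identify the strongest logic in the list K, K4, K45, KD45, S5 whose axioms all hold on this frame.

Transitive (axiom 4): yes — every two-step S-path is closed by a direct edge.
Euclidean (axiom 5): yes — any two successors of a common world are S-related.
Serial (axiom D): yes — every world has a successor (e.g. a S a).
Reflexive (axiom T): no — b is not related to itself.
So F validates K, K4, K45, KD45; S5 would additionally require S to be reflexive. The strongest is KD45.

KD45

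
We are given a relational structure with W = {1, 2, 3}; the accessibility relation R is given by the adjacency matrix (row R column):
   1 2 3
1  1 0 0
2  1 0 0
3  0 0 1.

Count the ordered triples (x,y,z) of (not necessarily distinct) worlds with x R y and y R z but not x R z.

0

R is transitive; there are no such tuples.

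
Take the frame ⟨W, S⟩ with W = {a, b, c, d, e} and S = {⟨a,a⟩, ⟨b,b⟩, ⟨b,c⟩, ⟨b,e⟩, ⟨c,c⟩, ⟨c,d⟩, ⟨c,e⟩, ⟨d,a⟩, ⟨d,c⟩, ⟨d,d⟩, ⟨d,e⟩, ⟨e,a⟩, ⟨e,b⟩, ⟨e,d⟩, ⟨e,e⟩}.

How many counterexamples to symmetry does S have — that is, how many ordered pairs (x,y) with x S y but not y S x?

4

Enumerating: (b,c), (c,e), (d,a), (e,a).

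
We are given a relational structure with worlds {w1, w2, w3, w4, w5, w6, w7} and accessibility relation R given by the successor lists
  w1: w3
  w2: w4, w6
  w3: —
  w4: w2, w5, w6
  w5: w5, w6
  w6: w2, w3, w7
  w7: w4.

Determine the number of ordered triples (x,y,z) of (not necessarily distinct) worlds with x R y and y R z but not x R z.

17

Enumerating: (w2,w4,w2), (w2,w4,w5), (w2,w6,w2), (w2,w6,w3), (w2,w6,w7), (w4,w2,w4), (w4,w6,w3), (w4,w6,w7), (w5,w6,w2), (w5,w6,w3), (w5,w6,w7), (w6,w2,w4), (w6,w2,w6), (w6,w7,w4), (w7,w4,w2), (w7,w4,w5), (w7,w4,w6).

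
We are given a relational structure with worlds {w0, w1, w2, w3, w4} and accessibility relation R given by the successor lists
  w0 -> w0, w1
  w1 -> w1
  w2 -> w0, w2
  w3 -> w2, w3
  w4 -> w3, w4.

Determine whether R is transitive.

No

Transitive: no — w2 R w0 and w0 R w1, but not w2 R w1.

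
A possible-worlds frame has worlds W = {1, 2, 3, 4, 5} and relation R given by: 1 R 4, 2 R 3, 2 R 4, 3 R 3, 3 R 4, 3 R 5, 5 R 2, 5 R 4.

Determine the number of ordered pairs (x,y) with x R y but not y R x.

7

Enumerating: (1,4), (2,3), (2,4), (3,4), (3,5), (5,2), (5,4).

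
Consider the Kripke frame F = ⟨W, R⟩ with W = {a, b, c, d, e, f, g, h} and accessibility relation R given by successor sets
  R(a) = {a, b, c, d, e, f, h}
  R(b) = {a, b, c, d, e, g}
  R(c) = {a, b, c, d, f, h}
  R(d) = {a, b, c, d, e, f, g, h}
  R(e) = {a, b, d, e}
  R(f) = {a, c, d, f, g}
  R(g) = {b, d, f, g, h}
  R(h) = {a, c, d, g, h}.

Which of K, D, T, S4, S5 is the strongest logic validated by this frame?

T

Serial (axiom D): yes — every world has a successor (e.g. a R a).
Reflexive (axiom T): yes — every world is R-related to itself.
Transitive (axiom 4): no — a R b and b R g, but not a R g.
Euclidean (axiom 5): no — a R b and a R f, but not b R f.
So F validates K, D, T; S4 would additionally require R to be transitive. The strongest is T.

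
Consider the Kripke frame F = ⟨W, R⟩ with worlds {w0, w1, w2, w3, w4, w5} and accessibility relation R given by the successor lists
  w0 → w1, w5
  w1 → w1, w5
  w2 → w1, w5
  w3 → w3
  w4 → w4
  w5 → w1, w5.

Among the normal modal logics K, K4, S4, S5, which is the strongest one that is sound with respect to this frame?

Transitive (axiom 4): yes — every two-step R-path is closed by a direct edge.
Reflexive (axiom T): no — w0 is not related to itself.
Euclidean (axiom 5): yes — any two successors of a common world are R-related.
So F validates K, K4; S4 would additionally require R to be reflexive. The strongest is K4.

K4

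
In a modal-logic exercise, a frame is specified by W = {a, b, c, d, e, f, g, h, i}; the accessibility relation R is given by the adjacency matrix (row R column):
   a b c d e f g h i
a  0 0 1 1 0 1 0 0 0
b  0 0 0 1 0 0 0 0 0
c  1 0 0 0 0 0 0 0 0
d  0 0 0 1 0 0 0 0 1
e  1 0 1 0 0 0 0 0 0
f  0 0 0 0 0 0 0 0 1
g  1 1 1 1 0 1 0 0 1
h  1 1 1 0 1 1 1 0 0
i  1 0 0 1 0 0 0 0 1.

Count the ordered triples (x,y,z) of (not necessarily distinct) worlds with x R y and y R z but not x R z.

19

Enumerating: (a,c,a), (a,d,i), (a,f,i), (b,d,i), (c,a,c), (c,a,d), (c,a,f), (d,i,a), (e,a,d), (e,a,f), (f,i,a), (f,i,d), … and 7 more.
Total: 19.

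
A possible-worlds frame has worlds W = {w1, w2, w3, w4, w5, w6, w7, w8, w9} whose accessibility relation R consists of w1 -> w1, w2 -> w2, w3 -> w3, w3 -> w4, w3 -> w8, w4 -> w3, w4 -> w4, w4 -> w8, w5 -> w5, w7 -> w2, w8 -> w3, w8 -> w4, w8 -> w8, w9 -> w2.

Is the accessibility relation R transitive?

Transitive: yes — every two-step R-path is closed by a direct edge.

Yes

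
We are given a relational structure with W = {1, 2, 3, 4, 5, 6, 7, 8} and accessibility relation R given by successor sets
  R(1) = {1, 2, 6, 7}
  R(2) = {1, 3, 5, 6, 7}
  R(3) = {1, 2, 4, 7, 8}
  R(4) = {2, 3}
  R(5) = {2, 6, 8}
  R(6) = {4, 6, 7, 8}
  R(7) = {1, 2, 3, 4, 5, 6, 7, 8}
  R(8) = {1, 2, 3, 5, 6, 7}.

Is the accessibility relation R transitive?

Transitive: no — 1 R 2 and 2 R 3, but not 1 R 3.

No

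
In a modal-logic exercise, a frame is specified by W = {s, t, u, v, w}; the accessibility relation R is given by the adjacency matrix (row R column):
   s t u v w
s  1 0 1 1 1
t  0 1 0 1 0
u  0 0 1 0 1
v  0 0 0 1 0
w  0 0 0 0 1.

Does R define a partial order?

Reflexive: yes — every world is R-related to itself.
Transitive: yes — every two-step R-path is closed by a direct edge.
Antisymmetric: yes — no distinct pair is related both ways.
So R is a partial order.

Yes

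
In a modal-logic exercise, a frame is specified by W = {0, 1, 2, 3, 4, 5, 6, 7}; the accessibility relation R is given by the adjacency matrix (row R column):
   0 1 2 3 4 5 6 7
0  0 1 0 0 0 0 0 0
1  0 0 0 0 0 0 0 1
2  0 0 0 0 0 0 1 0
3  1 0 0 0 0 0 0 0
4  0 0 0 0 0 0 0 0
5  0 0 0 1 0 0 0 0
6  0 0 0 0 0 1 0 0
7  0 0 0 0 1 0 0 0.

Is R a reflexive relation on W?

No

Reflexive: no — 0 is not related to itself.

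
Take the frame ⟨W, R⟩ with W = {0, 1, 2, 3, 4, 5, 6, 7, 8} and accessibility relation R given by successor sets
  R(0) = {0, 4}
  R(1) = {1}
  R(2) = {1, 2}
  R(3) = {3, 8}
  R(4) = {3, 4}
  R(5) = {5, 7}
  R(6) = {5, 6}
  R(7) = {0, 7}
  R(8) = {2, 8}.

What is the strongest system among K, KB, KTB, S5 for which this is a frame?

K

Symmetric (axiom B): no — 0 R 4 but not 4 R 0.
Reflexive (axiom T): yes — every world is R-related to itself.
Euclidean (axiom 5): no — 0 R 4 and 0 R 0, but not 4 R 0.
So F validates K; KB would additionally require R to be symmetric. The strongest is K.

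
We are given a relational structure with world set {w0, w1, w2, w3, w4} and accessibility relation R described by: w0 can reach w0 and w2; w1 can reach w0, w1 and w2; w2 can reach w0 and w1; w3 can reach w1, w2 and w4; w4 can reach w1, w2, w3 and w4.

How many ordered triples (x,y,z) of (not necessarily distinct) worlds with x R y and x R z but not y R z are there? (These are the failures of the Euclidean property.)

13

Enumerating: (w0,w2,w2), (w1,w0,w1), (w1,w2,w2), (w2,w0,w1), (w3,w1,w4), (w3,w2,w2), (w3,w2,w4), (w4,w1,w3), (w4,w1,w4), (w4,w2,w2), (w4,w2,w3), (w4,w2,w4), (w4,w3,w3).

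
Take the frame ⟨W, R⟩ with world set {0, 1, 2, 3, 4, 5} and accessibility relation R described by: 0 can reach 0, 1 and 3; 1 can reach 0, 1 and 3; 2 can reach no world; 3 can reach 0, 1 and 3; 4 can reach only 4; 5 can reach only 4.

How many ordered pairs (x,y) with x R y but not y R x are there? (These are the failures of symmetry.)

1

Enumerating: (5,4).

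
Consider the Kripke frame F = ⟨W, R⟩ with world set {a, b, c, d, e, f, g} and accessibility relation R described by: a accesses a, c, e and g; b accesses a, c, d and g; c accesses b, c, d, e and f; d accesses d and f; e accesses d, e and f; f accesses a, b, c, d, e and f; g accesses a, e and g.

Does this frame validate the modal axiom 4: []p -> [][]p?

No

By correspondence theory, 4 is valid on a frame iff R is transitive.
Transitive: no — a R c and c R b, but not a R b.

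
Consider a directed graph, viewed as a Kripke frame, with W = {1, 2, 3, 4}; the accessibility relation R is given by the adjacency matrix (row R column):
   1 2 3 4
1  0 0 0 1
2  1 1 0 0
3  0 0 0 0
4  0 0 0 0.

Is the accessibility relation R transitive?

Transitive: no — 2 R 1 and 1 R 4, but not 2 R 4.

No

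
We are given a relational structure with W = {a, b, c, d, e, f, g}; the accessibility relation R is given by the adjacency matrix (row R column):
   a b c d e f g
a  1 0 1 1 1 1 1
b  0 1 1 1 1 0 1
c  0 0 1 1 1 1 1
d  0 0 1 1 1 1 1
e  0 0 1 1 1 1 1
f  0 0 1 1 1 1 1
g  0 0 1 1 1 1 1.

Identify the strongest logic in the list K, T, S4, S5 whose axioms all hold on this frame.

Reflexive (axiom T): yes — every world is R-related to itself.
Transitive (axiom 4): no — b R c and c R f, but not b R f.
Euclidean (axiom 5): no — a R c and a R a, but not c R a.
So F validates K, T; S4 would additionally require R to be transitive. The strongest is T.

T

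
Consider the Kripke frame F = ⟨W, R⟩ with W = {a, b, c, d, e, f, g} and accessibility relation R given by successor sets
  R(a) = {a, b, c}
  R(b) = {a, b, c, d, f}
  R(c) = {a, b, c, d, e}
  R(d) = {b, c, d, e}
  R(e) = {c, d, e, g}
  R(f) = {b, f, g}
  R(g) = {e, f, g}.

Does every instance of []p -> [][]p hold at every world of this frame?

No

By correspondence theory, 4 is valid on a frame iff R is transitive.
Transitive: no — a R b and b R d, but not a R d.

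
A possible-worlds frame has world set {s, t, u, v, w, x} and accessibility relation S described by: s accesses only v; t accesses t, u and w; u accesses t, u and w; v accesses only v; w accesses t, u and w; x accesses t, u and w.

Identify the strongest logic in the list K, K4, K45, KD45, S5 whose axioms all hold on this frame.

Transitive (axiom 4): yes — every two-step S-path is closed by a direct edge.
Euclidean (axiom 5): yes — any two successors of a common world are S-related.
Serial (axiom D): yes — every world has a successor (e.g. s S v).
Reflexive (axiom T): no — s is not related to itself.
So F validates K, K4, K45, KD45; S5 would additionally require S to be reflexive. The strongest is KD45.

KD45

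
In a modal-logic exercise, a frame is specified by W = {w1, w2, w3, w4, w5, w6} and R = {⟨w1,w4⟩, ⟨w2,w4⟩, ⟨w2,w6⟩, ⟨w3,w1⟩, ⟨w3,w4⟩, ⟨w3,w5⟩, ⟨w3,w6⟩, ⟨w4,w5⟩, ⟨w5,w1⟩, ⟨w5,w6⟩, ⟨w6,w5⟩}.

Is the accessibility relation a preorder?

Reflexive: no — w1 is not related to itself.
Transitive: no — w1 R w4 and w4 R w5, but not w1 R w5.
So R is not a preorder.

No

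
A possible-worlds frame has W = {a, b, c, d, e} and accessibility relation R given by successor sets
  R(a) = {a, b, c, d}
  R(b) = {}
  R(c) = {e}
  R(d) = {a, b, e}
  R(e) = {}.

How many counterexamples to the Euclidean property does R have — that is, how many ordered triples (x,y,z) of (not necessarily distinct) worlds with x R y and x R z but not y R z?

18

Enumerating: (a,b,a), (a,b,b), (a,b,c), (a,b,d), (a,c,a), (a,c,b), (a,c,c), (a,c,d), (a,d,c), (a,d,d), (c,e,e), (d,a,e), (d,b,a), (d,b,b), (d,b,e), (d,e,a), (d,e,b), (d,e,e).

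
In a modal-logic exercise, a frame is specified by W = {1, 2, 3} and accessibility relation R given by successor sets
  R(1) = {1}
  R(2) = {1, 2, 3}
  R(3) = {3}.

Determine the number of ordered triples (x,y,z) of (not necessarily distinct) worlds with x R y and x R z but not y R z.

Enumerating: (2,1,2), (2,1,3), (2,3,1), (2,3,2).

4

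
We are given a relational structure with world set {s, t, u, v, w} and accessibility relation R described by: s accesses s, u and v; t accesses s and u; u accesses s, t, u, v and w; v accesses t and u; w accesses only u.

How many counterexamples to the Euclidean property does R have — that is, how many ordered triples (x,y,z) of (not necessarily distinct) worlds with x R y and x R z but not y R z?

15

Enumerating: (s,v,s), (s,v,v), (u,s,t), (u,s,w), (u,t,t), (u,t,v), (u,t,w), (u,v,s), (u,v,v), (u,v,w), (u,w,s), (u,w,t), (u,w,v), (u,w,w), (v,t,t).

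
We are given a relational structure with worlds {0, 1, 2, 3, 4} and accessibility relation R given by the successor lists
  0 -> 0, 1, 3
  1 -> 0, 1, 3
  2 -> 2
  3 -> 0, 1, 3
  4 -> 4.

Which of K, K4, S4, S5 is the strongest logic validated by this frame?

Transitive (axiom 4): yes — every two-step R-path is closed by a direct edge.
Reflexive (axiom T): yes — every world is R-related to itself.
Euclidean (axiom 5): yes — any two successors of a common world are R-related.
So F validates K, K4, S4, S5. The strongest is S5.

S5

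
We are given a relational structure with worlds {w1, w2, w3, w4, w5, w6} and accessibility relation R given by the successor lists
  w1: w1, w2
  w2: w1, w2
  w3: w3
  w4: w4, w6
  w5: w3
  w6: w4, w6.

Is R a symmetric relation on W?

Symmetric: no — w5 R w3 but not w3 R w5.

No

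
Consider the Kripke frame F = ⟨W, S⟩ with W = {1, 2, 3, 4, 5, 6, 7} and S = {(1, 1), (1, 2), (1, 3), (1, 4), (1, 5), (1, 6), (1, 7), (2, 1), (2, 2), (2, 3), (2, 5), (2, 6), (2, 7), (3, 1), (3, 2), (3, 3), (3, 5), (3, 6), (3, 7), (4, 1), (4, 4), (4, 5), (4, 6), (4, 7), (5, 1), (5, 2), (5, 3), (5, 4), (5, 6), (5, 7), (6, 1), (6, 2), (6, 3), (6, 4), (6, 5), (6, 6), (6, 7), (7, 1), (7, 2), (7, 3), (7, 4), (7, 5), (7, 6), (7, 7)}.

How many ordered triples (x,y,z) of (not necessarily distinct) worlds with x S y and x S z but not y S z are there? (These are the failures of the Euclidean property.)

Enumerating: (1,2,4), (1,3,4), (1,4,2), (1,4,3), (1,5,5), (2,5,5), (3,5,5), (4,5,5), (5,2,4), (5,3,4), (5,4,2), (5,4,3), … and 10 more.
Total: 22.

22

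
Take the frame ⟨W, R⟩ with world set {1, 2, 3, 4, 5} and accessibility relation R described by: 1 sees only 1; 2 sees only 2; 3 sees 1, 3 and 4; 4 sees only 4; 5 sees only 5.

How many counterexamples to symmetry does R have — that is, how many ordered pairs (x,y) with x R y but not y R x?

Enumerating: (3,1), (3,4).

2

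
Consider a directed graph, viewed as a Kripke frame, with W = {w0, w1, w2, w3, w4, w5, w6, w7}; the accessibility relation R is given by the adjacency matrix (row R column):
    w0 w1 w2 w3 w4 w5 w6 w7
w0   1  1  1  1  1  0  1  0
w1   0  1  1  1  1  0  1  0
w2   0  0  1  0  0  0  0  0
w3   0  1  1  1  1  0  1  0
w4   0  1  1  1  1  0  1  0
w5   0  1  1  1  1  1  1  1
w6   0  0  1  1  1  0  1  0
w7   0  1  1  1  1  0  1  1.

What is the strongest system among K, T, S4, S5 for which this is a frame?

T

Reflexive (axiom T): yes — every world is R-related to itself.
Transitive (axiom 4): no — w6 R w3 and w3 R w1, but not w6 R w1.
Euclidean (axiom 5): no — w0 R w2 and w0 R w1, but not w2 R w1.
So F validates K, T; S4 would additionally require R to be transitive. The strongest is T.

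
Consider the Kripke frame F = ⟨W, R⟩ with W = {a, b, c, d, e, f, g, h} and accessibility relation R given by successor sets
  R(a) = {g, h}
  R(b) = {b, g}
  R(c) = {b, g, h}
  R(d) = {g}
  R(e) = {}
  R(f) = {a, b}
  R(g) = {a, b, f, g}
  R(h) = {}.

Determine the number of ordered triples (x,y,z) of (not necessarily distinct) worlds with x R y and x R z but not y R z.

18

Enumerating: (a,g,h), (a,h,g), (a,h,h), (c,b,h), (c,g,h), (c,h,b), (c,h,g), (c,h,h), (f,a,a), (f,a,b), (f,b,a), (g,a,a), (g,a,b), (g,a,f), (g,b,a), (g,b,f), (g,f,f), (g,f,g).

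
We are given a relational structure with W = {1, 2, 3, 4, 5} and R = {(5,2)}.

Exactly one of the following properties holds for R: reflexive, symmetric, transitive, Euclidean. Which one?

transitive

Reflexive: no — 1 is not related to itself.
Symmetric: no — 5 R 2 but not 2 R 5.
Transitive: yes — every two-step R-path is closed by a direct edge.
Euclidean: no — 5 R 2 and 5 R 2, but not 2 R 2.
Only transitive holds.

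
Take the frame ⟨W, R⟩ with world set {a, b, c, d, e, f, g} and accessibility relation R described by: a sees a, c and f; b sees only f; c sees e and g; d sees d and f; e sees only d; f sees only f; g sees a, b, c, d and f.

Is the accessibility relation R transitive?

No

Transitive: no — a R c and c R e, but not a R e.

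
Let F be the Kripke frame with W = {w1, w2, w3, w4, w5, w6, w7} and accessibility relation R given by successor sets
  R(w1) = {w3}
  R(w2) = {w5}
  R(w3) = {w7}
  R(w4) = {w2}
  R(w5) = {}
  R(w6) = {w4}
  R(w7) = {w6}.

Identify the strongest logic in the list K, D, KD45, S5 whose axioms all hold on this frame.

Serial (axiom D): no — w5 has no R-successor.
Euclidean (axiom 5): no — w1 R w3 and w1 R w3, but not w3 R w3.
Transitive (axiom 4): no — w1 R w3 and w3 R w7, but not w1 R w7.
Reflexive (axiom T): no — w1 is not related to itself.
So F validates K; D would additionally require R to be serial. The strongest is K.

K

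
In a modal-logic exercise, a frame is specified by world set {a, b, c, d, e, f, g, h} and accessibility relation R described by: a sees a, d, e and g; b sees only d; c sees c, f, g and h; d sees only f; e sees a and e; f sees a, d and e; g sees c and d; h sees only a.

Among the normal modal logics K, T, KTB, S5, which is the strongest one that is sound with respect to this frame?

K

Reflexive (axiom T): no — b is not related to itself.
Symmetric (axiom B): no — a R d but not d R a.
Euclidean (axiom 5): no — a R d and a R e, but not d R e.
So F validates K; T would additionally require R to be reflexive. The strongest is K.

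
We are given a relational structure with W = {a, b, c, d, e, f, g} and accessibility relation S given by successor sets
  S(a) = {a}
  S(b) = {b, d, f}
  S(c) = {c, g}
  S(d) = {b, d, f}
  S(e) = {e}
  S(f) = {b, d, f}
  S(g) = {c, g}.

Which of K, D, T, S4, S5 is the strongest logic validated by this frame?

Serial (axiom D): yes — every world has a successor (e.g. a S a).
Reflexive (axiom T): yes — every world is S-related to itself.
Transitive (axiom 4): yes — every two-step S-path is closed by a direct edge.
Euclidean (axiom 5): yes — any two successors of a common world are S-related.
So F validates K, D, T, S4, S5. The strongest is S5.

S5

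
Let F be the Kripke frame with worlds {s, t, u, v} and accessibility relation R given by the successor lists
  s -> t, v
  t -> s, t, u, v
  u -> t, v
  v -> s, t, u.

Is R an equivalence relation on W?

No

Reflexive: no — s is not related to itself.
Symmetric: yes — every pair in R has its reverse in R.
Transitive: no — s R t and t R u, but not s R u.
So R is not an equivalence relation.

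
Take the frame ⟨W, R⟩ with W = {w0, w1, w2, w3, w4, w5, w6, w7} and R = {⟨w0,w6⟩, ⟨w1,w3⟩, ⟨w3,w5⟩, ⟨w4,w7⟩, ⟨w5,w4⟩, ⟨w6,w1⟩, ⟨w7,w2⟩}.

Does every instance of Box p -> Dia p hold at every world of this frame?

Axiom D corresponds to the accessibility relation being serial.
Serial: no — w2 has no R-successor.

No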